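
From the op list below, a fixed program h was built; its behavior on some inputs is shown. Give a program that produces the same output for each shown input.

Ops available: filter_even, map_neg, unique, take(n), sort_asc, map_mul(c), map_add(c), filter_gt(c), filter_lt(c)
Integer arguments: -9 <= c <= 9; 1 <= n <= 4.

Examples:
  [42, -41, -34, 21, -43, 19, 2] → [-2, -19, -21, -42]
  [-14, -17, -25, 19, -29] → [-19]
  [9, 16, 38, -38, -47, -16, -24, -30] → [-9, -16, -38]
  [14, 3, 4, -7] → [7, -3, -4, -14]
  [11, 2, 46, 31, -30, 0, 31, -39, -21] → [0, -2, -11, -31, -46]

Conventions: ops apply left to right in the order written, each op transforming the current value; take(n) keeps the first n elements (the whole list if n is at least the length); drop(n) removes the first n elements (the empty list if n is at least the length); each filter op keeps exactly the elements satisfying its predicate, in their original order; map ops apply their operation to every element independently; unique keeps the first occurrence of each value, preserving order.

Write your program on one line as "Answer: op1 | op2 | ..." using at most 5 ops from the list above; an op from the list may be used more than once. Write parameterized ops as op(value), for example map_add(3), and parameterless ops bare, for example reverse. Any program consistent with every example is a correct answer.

sort_asc | filter_gt(-9) | unique | map_neg

Check, running the answer program on each example:
  [42, -41, -34, 21, -43, 19, 2] -> [-43, -41, -34, 2, 19, 21, 42] -> [2, 19, 21, 42] -> [2, 19, 21, 42] -> [-2, -19, -21, -42]
  [-14, -17, -25, 19, -29] -> [-29, -25, -17, -14, 19] -> [19] -> [19] -> [-19]
  [9, 16, 38, -38, -47, -16, -24, -30] -> [-47, -38, -30, -24, -16, 9, 16, 38] -> [9, 16, 38] -> [9, 16, 38] -> [-9, -16, -38]
  [14, 3, 4, -7] -> [-7, 3, 4, 14] -> [-7, 3, 4, 14] -> [-7, 3, 4, 14] -> [7, -3, -4, -14]
  [11, 2, 46, 31, -30, 0, 31, -39, -21] -> [-39, -30, -21, 0, 2, 11, 31, 31, 46] -> [0, 2, 11, 31, 31, 46] -> [0, 2, 11, 31, 46] -> [0, -2, -11, -31, -46]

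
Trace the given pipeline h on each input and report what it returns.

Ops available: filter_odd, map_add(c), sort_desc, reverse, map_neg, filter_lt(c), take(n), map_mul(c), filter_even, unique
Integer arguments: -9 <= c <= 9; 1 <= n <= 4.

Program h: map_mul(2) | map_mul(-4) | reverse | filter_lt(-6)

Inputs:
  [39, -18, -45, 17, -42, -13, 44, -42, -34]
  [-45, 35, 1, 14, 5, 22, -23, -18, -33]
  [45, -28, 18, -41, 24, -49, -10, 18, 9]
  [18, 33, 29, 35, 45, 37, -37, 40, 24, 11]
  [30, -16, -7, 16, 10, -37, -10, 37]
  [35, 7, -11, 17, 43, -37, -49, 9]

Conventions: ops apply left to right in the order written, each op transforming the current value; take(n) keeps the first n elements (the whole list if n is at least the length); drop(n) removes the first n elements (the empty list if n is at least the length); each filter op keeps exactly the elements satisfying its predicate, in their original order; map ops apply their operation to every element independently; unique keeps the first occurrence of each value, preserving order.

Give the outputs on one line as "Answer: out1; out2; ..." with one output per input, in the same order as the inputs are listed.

Execution, op by op:
  [39, -18, -45, 17, -42, -13, 44, -42, -34] -> [78, -36, -90, 34, -84, -26, 88, -84, -68] -> [-312, 144, 360, -136, 336, 104, -352, 336, 272] -> [272, 336, -352, 104, 336, -136, 360, 144, -312] -> [-352, -136, -312]
  [-45, 35, 1, 14, 5, 22, -23, -18, -33] -> [-90, 70, 2, 28, 10, 44, -46, -36, -66] -> [360, -280, -8, -112, -40, -176, 184, 144, 264] -> [264, 144, 184, -176, -40, -112, -8, -280, 360] -> [-176, -40, -112, -8, -280]
  [45, -28, 18, -41, 24, -49, -10, 18, 9] -> [90, -56, 36, -82, 48, -98, -20, 36, 18] -> [-360, 224, -144, 328, -192, 392, 80, -144, -72] -> [-72, -144, 80, 392, -192, 328, -144, 224, -360] -> [-72, -144, -192, -144, -360]
  [18, 33, 29, 35, 45, 37, -37, 40, 24, 11] -> [36, 66, 58, 70, 90, 74, -74, 80, 48, 22] -> [-144, -264, -232, -280, -360, -296, 296, -320, -192, -88] -> [-88, -192, -320, 296, -296, -360, -280, -232, -264, -144] -> [-88, -192, -320, -296, -360, -280, -232, -264, -144]
  [30, -16, -7, 16, 10, -37, -10, 37] -> [60, -32, -14, 32, 20, -74, -20, 74] -> [-240, 128, 56, -128, -80, 296, 80, -296] -> [-296, 80, 296, -80, -128, 56, 128, -240] -> [-296, -80, -128, -240]
  [35, 7, -11, 17, 43, -37, -49, 9] -> [70, 14, -22, 34, 86, -74, -98, 18] -> [-280, -56, 88, -136, -344, 296, 392, -72] -> [-72, 392, 296, -344, -136, 88, -56, -280] -> [-72, -344, -136, -56, -280]

[-352, -136, -312]; [-176, -40, -112, -8, -280]; [-72, -144, -192, -144, -360]; [-88, -192, -320, -296, -360, -280, -232, -264, -144]; [-296, -80, -128, -240]; [-72, -344, -136, -56, -280]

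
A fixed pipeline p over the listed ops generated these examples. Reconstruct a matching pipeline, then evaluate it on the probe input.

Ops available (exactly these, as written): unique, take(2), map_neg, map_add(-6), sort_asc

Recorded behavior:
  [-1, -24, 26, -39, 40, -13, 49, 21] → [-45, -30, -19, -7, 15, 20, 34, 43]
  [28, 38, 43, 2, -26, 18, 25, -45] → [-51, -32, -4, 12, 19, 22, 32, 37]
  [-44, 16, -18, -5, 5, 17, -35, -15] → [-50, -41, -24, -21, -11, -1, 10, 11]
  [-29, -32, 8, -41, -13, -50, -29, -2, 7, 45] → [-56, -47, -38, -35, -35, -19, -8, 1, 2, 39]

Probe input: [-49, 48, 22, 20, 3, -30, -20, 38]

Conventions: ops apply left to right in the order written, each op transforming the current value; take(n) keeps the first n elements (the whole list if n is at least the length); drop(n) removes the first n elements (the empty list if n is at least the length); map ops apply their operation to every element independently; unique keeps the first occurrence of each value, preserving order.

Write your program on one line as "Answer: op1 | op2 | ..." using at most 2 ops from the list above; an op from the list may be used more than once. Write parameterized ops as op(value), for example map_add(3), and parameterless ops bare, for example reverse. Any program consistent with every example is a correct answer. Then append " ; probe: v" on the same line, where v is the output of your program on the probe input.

map_add(-6) | sort_asc ; probe: [-55, -36, -26, -3, 14, 16, 32, 42]

Check, running the answer program on each example:
  [-1, -24, 26, -39, 40, -13, 49, 21] -> [-7, -30, 20, -45, 34, -19, 43, 15] -> [-45, -30, -19, -7, 15, 20, 34, 43]
  [28, 38, 43, 2, -26, 18, 25, -45] -> [22, 32, 37, -4, -32, 12, 19, -51] -> [-51, -32, -4, 12, 19, 22, 32, 37]
  [-44, 16, -18, -5, 5, 17, -35, -15] -> [-50, 10, -24, -11, -1, 11, -41, -21] -> [-50, -41, -24, -21, -11, -1, 10, 11]
  [-29, -32, 8, -41, -13, -50, -29, -2, 7, 45] -> [-35, -38, 2, -47, -19, -56, -35, -8, 1, 39] -> [-56, -47, -38, -35, -35, -19, -8, 1, 2, 39]
  probe: [-49, 48, 22, 20, 3, -30, -20, 38] -> [-55, 42, 16, 14, -3, -36, -26, 32] -> [-55, -36, -26, -3, 14, 16, 32, 42]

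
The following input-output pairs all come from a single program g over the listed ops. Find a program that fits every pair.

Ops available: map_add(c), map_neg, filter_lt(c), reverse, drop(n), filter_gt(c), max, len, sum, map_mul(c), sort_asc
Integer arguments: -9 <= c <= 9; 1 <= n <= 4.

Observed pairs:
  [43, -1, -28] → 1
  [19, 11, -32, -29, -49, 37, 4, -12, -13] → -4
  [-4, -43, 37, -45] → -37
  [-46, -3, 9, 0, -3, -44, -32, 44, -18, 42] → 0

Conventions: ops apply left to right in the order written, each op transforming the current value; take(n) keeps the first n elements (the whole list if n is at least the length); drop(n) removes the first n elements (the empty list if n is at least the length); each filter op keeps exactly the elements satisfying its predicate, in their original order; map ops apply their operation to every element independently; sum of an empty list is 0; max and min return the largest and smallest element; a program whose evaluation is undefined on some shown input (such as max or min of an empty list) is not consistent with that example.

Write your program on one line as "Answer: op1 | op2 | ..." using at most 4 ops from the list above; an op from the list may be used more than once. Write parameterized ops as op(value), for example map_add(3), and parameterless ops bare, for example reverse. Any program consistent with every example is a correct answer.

map_neg | filter_lt(3) | sort_asc | max

Check, running the answer program on each example:
  [43, -1, -28] -> [-43, 1, 28] -> [-43, 1] -> [-43, 1] -> 1
  [19, 11, -32, -29, -49, 37, 4, -12, -13] -> [-19, -11, 32, 29, 49, -37, -4, 12, 13] -> [-19, -11, -37, -4] -> [-37, -19, -11, -4] -> -4
  [-4, -43, 37, -45] -> [4, 43, -37, 45] -> [-37] -> [-37] -> -37
  [-46, -3, 9, 0, -3, -44, -32, 44, -18, 42] -> [46, 3, -9, 0, 3, 44, 32, -44, 18, -42] -> [-9, 0, -44, -42] -> [-44, -42, -9, 0] -> 0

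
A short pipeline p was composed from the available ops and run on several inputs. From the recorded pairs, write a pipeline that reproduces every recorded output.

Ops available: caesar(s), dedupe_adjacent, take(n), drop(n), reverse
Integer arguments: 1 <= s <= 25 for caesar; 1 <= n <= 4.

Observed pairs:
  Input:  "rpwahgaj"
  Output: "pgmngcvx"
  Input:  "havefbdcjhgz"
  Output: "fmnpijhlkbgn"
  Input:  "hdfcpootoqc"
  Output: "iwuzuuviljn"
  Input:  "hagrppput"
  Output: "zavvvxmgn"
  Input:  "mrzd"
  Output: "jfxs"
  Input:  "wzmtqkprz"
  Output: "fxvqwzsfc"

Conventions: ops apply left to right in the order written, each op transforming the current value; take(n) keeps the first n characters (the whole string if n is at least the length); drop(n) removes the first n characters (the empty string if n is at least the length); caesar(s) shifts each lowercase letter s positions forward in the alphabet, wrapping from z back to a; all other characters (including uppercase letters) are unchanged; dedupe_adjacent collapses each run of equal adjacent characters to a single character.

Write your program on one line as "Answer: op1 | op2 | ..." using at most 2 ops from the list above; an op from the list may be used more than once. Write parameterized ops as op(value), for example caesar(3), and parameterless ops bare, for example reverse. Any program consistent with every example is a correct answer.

reverse | caesar(6)

Check, running the answer program on each example:
  "rpwahgaj" -> "jaghawpr" -> "pgmngcvx"
  "havefbdcjhgz" -> "zghjcdbfevah" -> "fmnpijhlkbgn"
  "hdfcpootoqc" -> "cqotoopcfdh" -> "iwuzuuviljn"
  "hagrppput" -> "tuppprgah" -> "zavvvxmgn"
  "mrzd" -> "dzrm" -> "jfxs"
  "wzmtqkprz" -> "zrpkqtmzw" -> "fxvqwzsfc"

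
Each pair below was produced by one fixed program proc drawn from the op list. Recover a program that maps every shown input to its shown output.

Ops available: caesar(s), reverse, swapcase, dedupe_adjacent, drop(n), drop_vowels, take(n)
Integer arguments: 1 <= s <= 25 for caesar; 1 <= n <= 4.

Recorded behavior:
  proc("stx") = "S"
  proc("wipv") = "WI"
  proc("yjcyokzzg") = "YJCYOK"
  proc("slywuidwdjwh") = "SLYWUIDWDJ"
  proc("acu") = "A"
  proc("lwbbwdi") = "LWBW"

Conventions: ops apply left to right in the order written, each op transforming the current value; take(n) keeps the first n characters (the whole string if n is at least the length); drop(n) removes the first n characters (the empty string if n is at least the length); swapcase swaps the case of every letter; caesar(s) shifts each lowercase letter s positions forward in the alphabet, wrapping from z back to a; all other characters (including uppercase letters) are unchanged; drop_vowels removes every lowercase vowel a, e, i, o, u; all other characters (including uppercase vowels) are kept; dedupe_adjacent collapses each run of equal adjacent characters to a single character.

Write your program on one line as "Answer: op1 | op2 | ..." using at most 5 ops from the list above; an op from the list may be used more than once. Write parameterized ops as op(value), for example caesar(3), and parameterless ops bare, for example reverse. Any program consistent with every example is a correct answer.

reverse | dedupe_adjacent | drop(2) | swapcase | reverse

Check, running the answer program on each example:
  "stx" -> "xts" -> "xts" -> "s" -> "S" -> "S"
  "wipv" -> "vpiw" -> "vpiw" -> "iw" -> "IW" -> "WI"
  "yjcyokzzg" -> "gzzkoycjy" -> "gzkoycjy" -> "koycjy" -> "KOYCJY" -> "YJCYOK"
  "slywuidwdjwh" -> "hwjdwdiuwyls" -> "hwjdwdiuwyls" -> "jdwdiuwyls" -> "JDWDIUWYLS" -> "SLYWUIDWDJ"
  "acu" -> "uca" -> "uca" -> "a" -> "A" -> "A"
  "lwbbwdi" -> "idwbbwl" -> "idwbwl" -> "wbwl" -> "WBWL" -> "LWBW"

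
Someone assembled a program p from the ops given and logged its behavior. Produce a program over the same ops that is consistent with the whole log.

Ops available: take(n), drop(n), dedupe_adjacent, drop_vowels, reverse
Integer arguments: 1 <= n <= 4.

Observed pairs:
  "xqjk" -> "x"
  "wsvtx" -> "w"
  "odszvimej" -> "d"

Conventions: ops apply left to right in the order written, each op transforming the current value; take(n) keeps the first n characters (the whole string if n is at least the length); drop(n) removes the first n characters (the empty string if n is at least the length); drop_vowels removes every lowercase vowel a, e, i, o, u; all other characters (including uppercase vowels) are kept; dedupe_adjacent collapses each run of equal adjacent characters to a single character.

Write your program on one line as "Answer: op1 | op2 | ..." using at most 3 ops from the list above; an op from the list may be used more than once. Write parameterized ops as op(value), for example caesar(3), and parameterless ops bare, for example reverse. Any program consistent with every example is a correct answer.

drop_vowels | take(1)

Check, running the answer program on each example:
  "xqjk" -> "xqjk" -> "x"
  "wsvtx" -> "wsvtx" -> "w"
  "odszvimej" -> "dszvmj" -> "d"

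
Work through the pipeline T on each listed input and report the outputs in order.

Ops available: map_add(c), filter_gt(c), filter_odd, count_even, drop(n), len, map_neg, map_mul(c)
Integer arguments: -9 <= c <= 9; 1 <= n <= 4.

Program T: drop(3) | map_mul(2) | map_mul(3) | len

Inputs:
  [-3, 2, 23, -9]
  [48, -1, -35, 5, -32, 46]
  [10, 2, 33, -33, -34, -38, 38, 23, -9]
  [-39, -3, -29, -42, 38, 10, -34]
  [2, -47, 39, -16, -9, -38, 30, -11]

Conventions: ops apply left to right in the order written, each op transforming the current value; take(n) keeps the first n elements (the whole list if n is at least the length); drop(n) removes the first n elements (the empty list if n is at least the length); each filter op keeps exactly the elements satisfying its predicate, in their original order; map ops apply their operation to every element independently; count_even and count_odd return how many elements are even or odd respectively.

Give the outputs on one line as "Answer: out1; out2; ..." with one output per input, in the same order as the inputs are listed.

1; 3; 6; 4; 5

Execution, op by op:
  [-3, 2, 23, -9] -> [-9] -> [-18] -> [-54] -> 1
  [48, -1, -35, 5, -32, 46] -> [5, -32, 46] -> [10, -64, 92] -> [30, -192, 276] -> 3
  [10, 2, 33, -33, -34, -38, 38, 23, -9] -> [-33, -34, -38, 38, 23, -9] -> [-66, -68, -76, 76, 46, -18] -> [-198, -204, -228, 228, 138, -54] -> 6
  [-39, -3, -29, -42, 38, 10, -34] -> [-42, 38, 10, -34] -> [-84, 76, 20, -68] -> [-252, 228, 60, -204] -> 4
  [2, -47, 39, -16, -9, -38, 30, -11] -> [-16, -9, -38, 30, -11] -> [-32, -18, -76, 60, -22] -> [-96, -54, -228, 180, -66] -> 5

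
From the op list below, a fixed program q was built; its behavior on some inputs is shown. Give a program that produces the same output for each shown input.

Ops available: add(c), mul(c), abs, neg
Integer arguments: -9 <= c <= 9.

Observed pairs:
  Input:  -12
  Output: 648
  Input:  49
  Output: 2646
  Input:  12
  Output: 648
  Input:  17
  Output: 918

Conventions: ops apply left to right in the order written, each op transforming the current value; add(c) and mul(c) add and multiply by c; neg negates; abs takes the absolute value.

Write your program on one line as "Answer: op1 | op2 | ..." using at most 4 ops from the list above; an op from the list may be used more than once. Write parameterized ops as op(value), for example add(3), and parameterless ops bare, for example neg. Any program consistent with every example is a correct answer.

mul(-9) | mul(-6) | abs

Check, running the answer program on each example:
  -12 -> 108 -> -648 -> 648
  49 -> -441 -> 2646 -> 2646
  12 -> -108 -> 648 -> 648
  17 -> -153 -> 918 -> 918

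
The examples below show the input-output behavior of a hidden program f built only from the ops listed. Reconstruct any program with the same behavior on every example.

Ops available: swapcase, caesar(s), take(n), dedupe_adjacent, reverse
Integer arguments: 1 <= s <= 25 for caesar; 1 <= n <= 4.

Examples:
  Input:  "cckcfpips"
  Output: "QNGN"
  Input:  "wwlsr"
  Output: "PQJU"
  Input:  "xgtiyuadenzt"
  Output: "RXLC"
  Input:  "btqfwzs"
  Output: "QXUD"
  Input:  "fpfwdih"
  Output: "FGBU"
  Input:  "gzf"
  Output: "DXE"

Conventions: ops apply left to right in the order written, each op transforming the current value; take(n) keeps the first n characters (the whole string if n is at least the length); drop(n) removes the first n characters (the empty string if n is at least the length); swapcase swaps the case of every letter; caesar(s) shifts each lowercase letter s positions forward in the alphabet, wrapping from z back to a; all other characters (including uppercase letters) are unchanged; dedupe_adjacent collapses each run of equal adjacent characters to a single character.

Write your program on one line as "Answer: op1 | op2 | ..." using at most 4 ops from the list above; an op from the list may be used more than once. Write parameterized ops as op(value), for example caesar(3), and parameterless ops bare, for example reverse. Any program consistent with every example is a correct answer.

caesar(24) | reverse | swapcase | take(4)

Check, running the answer program on each example:
  "cckcfpips" -> "aaiadngnq" -> "qngndaiaa" -> "QNGNDAIAA" -> "QNGN"
  "wwlsr" -> "uujqp" -> "pqjuu" -> "PQJUU" -> "PQJU"
  "xgtiyuadenzt" -> "vergwsybclxr" -> "rxlcbyswgrev" -> "RXLCBYSWGREV" -> "RXLC"
  "btqfwzs" -> "zroduxq" -> "qxudorz" -> "QXUDORZ" -> "QXUD"
  "fpfwdih" -> "dndubgf" -> "fgbudnd" -> "FGBUDND" -> "FGBU"
  "gzf" -> "exd" -> "dxe" -> "DXE" -> "DXE"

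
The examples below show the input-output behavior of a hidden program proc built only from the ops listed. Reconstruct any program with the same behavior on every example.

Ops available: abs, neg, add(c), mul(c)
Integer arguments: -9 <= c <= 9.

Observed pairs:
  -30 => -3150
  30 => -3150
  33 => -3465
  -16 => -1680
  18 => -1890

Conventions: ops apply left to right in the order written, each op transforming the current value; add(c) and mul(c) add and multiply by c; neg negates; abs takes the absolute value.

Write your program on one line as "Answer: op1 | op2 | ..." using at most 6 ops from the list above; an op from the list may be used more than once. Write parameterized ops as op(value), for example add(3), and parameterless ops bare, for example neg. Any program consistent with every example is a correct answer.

mul(7) | mul(-3) | abs | neg | mul(5)

Check, running the answer program on each example:
  -30 -> -210 -> 630 -> 630 -> -630 -> -3150
  30 -> 210 -> -630 -> 630 -> -630 -> -3150
  33 -> 231 -> -693 -> 693 -> -693 -> -3465
  -16 -> -112 -> 336 -> 336 -> -336 -> -1680
  18 -> 126 -> -378 -> 378 -> -378 -> -1890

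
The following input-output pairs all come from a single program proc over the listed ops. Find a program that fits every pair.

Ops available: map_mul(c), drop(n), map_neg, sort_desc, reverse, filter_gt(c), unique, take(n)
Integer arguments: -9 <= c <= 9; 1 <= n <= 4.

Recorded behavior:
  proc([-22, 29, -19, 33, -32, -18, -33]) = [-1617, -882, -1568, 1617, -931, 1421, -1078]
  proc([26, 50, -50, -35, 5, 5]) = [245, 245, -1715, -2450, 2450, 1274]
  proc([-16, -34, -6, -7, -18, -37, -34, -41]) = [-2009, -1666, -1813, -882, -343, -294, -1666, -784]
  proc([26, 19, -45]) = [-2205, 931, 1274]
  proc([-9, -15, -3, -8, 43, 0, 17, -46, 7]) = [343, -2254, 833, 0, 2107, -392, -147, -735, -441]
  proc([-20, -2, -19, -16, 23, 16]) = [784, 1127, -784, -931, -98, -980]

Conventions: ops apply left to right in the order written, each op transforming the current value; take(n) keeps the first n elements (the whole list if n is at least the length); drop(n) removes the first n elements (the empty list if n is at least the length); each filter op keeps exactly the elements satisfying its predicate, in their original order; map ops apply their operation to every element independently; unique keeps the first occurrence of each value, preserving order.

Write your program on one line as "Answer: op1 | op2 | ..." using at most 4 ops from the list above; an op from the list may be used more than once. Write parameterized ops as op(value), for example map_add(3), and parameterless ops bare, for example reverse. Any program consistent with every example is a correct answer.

map_neg | reverse | map_mul(-7) | map_mul(7)

Check, running the answer program on each example:
  [-22, 29, -19, 33, -32, -18, -33] -> [22, -29, 19, -33, 32, 18, 33] -> [33, 18, 32, -33, 19, -29, 22] -> [-231, -126, -224, 231, -133, 203, -154] -> [-1617, -882, -1568, 1617, -931, 1421, -1078]
  [26, 50, -50, -35, 5, 5] -> [-26, -50, 50, 35, -5, -5] -> [-5, -5, 35, 50, -50, -26] -> [35, 35, -245, -350, 350, 182] -> [245, 245, -1715, -2450, 2450, 1274]
  [-16, -34, -6, -7, -18, -37, -34, -41] -> [16, 34, 6, 7, 18, 37, 34, 41] -> [41, 34, 37, 18, 7, 6, 34, 16] -> [-287, -238, -259, -126, -49, -42, -238, -112] -> [-2009, -1666, -1813, -882, -343, -294, -1666, -784]
  [26, 19, -45] -> [-26, -19, 45] -> [45, -19, -26] -> [-315, 133, 182] -> [-2205, 931, 1274]
  [-9, -15, -3, -8, 43, 0, 17, -46, 7] -> [9, 15, 3, 8, -43, 0, -17, 46, -7] -> [-7, 46, -17, 0, -43, 8, 3, 15, 9] -> [49, -322, 119, 0, 301, -56, -21, -105, -63] -> [343, -2254, 833, 0, 2107, -392, -147, -735, -441]
  [-20, -2, -19, -16, 23, 16] -> [20, 2, 19, 16, -23, -16] -> [-16, -23, 16, 19, 2, 20] -> [112, 161, -112, -133, -14, -140] -> [784, 1127, -784, -931, -98, -980]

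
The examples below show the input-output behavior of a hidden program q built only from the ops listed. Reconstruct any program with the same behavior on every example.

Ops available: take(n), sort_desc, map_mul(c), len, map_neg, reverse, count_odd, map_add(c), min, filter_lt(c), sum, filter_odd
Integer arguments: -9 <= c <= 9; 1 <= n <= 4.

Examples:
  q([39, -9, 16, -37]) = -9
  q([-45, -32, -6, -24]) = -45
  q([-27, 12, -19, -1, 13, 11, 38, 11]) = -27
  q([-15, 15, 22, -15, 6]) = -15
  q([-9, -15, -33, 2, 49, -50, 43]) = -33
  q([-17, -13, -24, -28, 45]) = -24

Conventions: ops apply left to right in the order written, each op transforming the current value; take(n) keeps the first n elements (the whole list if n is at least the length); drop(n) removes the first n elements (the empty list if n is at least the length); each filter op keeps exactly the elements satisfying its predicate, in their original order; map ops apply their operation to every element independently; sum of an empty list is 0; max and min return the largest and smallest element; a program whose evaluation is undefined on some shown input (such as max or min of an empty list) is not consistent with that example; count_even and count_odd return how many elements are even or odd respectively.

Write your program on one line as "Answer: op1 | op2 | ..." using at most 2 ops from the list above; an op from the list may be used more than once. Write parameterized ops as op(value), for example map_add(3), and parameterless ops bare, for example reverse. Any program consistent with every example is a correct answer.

take(3) | min

Check, running the answer program on each example:
  [39, -9, 16, -37] -> [39, -9, 16] -> -9
  [-45, -32, -6, -24] -> [-45, -32, -6] -> -45
  [-27, 12, -19, -1, 13, 11, 38, 11] -> [-27, 12, -19] -> -27
  [-15, 15, 22, -15, 6] -> [-15, 15, 22] -> -15
  [-9, -15, -33, 2, 49, -50, 43] -> [-9, -15, -33] -> -33
  [-17, -13, -24, -28, 45] -> [-17, -13, -24] -> -24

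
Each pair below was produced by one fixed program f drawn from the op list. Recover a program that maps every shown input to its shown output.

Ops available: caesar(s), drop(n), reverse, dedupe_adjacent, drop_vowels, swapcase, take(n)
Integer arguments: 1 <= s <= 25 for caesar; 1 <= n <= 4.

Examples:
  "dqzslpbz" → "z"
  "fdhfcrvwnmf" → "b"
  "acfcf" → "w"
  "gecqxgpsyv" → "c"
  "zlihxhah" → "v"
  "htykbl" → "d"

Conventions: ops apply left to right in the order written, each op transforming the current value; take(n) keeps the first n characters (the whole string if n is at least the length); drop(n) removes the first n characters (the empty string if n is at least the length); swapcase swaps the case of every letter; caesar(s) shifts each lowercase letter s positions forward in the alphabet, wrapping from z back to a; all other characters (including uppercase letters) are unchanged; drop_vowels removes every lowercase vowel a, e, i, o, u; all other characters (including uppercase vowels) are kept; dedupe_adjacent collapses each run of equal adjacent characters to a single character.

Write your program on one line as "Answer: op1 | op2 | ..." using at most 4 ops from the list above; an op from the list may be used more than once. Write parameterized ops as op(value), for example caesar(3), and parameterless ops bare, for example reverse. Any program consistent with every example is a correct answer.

caesar(22) | take(3) | take(1)

Check, running the answer program on each example:
  "dqzslpbz" -> "zmvohlxv" -> "zmv" -> "z"
  "fdhfcrvwnmf" -> "bzdbynrsjib" -> "bzd" -> "b"
  "acfcf" -> "wybyb" -> "wyb" -> "w"
  "gecqxgpsyv" -> "caymtclour" -> "cay" -> "c"
  "zlihxhah" -> "vhedtdwd" -> "vhe" -> "v"
  "htykbl" -> "dpugxh" -> "dpu" -> "d"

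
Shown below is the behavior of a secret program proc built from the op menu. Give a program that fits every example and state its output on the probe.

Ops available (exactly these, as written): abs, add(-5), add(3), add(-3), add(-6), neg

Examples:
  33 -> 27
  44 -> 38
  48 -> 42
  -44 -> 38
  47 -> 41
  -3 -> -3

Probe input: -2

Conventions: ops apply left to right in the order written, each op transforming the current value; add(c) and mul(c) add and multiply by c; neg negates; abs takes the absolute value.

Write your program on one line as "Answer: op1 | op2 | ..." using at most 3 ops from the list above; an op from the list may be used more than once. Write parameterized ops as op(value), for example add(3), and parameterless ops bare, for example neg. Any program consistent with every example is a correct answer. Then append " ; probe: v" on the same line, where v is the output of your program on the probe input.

abs | add(-6) ; probe: -4

Check, running the answer program on each example:
  33 -> 33 -> 27
  44 -> 44 -> 38
  48 -> 48 -> 42
  -44 -> 44 -> 38
  47 -> 47 -> 41
  -3 -> 3 -> -3
  probe: -2 -> 2 -> -4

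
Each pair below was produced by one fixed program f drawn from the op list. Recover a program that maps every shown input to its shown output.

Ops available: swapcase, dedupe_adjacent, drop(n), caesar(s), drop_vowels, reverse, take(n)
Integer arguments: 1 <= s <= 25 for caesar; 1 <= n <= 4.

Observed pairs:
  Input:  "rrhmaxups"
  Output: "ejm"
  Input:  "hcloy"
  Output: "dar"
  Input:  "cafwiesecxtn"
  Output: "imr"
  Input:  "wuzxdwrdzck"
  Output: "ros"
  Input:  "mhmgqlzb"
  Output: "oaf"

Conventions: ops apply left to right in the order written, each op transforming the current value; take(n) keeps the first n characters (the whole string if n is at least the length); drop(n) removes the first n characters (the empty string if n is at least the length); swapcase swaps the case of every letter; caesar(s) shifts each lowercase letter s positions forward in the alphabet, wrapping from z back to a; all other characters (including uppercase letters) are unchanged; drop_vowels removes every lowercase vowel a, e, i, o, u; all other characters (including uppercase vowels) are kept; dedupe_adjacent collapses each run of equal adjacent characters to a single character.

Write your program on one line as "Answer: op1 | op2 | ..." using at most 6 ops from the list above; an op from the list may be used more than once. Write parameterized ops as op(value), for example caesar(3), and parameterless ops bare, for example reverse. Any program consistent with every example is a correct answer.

caesar(23) | reverse | take(4) | drop(1) | caesar(18)

Check, running the answer program on each example:
  "rrhmaxups" -> "ooejxurmp" -> "pmruxjeoo" -> "pmru" -> "mru" -> "ejm"
  "hcloy" -> "ezilv" -> "vlize" -> "vliz" -> "liz" -> "dar"
  "cafwiesecxtn" -> "zxctfbpbzuqk" -> "kquzbpbftcxz" -> "kquz" -> "quz" -> "imr"
  "wuzxdwrdzck" -> "trwuatoawzh" -> "hzwaotauwrt" -> "hzwa" -> "zwa" -> "ros"
  "mhmgqlzb" -> "jejdniwy" -> "ywindjej" -> "ywin" -> "win" -> "oaf"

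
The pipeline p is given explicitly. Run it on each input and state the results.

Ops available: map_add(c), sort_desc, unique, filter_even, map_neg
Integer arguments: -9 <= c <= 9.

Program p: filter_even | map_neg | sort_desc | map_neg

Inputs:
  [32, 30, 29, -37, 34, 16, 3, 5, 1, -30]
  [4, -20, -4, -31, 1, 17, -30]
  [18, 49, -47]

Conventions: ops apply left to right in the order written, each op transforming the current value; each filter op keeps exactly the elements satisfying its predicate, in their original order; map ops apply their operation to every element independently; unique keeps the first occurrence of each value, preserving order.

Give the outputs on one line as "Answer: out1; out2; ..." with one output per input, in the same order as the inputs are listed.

[-30, 16, 30, 32, 34]; [-30, -20, -4, 4]; [18]

Execution, op by op:
  [32, 30, 29, -37, 34, 16, 3, 5, 1, -30] -> [32, 30, 34, 16, -30] -> [-32, -30, -34, -16, 30] -> [30, -16, -30, -32, -34] -> [-30, 16, 30, 32, 34]
  [4, -20, -4, -31, 1, 17, -30] -> [4, -20, -4, -30] -> [-4, 20, 4, 30] -> [30, 20, 4, -4] -> [-30, -20, -4, 4]
  [18, 49, -47] -> [18] -> [-18] -> [-18] -> [18]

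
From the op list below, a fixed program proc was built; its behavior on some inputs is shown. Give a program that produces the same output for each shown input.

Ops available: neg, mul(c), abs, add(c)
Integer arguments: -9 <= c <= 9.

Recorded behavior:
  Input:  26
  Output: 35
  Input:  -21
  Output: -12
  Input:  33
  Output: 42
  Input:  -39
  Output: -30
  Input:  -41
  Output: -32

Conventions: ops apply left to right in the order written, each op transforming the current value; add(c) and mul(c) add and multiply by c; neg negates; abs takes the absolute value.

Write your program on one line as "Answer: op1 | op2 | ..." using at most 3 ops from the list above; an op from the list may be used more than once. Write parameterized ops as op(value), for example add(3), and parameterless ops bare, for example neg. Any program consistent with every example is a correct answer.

add(1) | add(8)

Check, running the answer program on each example:
  26 -> 27 -> 35
  -21 -> -20 -> -12
  33 -> 34 -> 42
  -39 -> -38 -> -30
  -41 -> -40 -> -32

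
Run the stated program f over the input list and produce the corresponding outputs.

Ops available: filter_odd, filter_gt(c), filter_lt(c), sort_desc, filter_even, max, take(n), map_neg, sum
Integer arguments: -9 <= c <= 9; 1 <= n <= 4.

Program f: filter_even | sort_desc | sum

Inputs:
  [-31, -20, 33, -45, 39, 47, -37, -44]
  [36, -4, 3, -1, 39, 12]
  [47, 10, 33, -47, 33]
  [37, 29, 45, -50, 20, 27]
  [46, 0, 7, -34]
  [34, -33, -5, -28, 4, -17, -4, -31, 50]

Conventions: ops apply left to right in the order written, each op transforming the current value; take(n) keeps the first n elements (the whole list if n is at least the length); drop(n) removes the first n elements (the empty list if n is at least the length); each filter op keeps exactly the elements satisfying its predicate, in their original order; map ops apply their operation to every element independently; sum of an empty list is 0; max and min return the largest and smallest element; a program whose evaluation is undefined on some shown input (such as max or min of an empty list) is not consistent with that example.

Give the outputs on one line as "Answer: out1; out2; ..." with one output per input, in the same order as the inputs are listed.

Execution, op by op:
  [-31, -20, 33, -45, 39, 47, -37, -44] -> [-20, -44] -> [-20, -44] -> -64
  [36, -4, 3, -1, 39, 12] -> [36, -4, 12] -> [36, 12, -4] -> 44
  [47, 10, 33, -47, 33] -> [10] -> [10] -> 10
  [37, 29, 45, -50, 20, 27] -> [-50, 20] -> [20, -50] -> -30
  [46, 0, 7, -34] -> [46, 0, -34] -> [46, 0, -34] -> 12
  [34, -33, -5, -28, 4, -17, -4, -31, 50] -> [34, -28, 4, -4, 50] -> [50, 34, 4, -4, -28] -> 56

-64; 44; 10; -30; 12; 56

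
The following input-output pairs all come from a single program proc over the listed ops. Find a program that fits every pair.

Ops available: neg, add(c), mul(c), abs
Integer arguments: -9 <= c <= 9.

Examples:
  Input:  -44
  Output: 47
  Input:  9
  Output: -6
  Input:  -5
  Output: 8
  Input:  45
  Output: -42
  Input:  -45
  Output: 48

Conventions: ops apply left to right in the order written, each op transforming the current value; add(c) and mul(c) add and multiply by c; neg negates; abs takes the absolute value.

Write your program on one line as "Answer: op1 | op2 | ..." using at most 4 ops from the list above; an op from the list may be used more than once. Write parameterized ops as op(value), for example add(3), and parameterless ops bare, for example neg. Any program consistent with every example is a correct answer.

neg | add(4) | add(-1)

Check, running the answer program on each example:
  -44 -> 44 -> 48 -> 47
  9 -> -9 -> -5 -> -6
  -5 -> 5 -> 9 -> 8
  45 -> -45 -> -41 -> -42
  -45 -> 45 -> 49 -> 48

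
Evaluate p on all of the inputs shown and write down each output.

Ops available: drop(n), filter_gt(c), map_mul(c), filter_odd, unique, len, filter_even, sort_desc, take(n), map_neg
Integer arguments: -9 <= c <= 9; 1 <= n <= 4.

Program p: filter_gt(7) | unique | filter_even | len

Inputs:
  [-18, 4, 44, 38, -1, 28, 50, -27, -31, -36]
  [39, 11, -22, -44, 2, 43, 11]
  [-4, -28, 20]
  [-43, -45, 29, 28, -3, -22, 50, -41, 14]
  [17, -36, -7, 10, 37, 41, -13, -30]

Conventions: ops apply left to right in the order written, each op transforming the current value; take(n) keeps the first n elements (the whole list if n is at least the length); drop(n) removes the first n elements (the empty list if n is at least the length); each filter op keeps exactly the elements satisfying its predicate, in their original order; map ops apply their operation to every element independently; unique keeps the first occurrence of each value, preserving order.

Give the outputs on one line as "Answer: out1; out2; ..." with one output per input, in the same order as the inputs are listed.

Execution, op by op:
  [-18, 4, 44, 38, -1, 28, 50, -27, -31, -36] -> [44, 38, 28, 50] -> [44, 38, 28, 50] -> [44, 38, 28, 50] -> 4
  [39, 11, -22, -44, 2, 43, 11] -> [39, 11, 43, 11] -> [39, 11, 43] -> [] -> 0
  [-4, -28, 20] -> [20] -> [20] -> [20] -> 1
  [-43, -45, 29, 28, -3, -22, 50, -41, 14] -> [29, 28, 50, 14] -> [29, 28, 50, 14] -> [28, 50, 14] -> 3
  [17, -36, -7, 10, 37, 41, -13, -30] -> [17, 10, 37, 41] -> [17, 10, 37, 41] -> [10] -> 1

4; 0; 1; 3; 1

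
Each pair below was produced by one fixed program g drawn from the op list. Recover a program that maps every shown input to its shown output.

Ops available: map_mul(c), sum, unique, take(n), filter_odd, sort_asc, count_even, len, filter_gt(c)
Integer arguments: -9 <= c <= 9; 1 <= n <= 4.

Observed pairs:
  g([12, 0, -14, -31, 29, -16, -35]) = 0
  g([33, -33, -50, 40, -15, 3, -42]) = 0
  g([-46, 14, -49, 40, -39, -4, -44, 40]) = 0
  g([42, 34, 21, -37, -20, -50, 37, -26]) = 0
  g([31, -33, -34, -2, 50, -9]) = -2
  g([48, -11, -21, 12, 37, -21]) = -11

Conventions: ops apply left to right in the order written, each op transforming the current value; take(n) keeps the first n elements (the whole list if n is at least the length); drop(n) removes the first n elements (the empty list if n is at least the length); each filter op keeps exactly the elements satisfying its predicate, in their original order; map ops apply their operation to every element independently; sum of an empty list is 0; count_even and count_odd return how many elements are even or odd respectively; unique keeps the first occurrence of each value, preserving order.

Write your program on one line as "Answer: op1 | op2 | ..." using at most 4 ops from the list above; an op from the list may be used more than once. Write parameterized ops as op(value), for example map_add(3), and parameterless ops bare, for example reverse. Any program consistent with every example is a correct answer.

unique | take(2) | filter_odd | sum

Check, running the answer program on each example:
  [12, 0, -14, -31, 29, -16, -35] -> [12, 0, -14, -31, 29, -16, -35] -> [12, 0] -> [] -> 0
  [33, -33, -50, 40, -15, 3, -42] -> [33, -33, -50, 40, -15, 3, -42] -> [33, -33] -> [33, -33] -> 0
  [-46, 14, -49, 40, -39, -4, -44, 40] -> [-46, 14, -49, 40, -39, -4, -44] -> [-46, 14] -> [] -> 0
  [42, 34, 21, -37, -20, -50, 37, -26] -> [42, 34, 21, -37, -20, -50, 37, -26] -> [42, 34] -> [] -> 0
  [31, -33, -34, -2, 50, -9] -> [31, -33, -34, -2, 50, -9] -> [31, -33] -> [31, -33] -> -2
  [48, -11, -21, 12, 37, -21] -> [48, -11, -21, 12, 37] -> [48, -11] -> [-11] -> -11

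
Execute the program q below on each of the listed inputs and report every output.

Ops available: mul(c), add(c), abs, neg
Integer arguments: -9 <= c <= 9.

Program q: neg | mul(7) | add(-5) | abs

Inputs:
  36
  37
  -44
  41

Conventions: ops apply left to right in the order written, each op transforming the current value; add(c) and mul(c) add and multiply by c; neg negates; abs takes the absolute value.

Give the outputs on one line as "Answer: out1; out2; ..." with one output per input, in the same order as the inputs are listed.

257; 264; 303; 292

Execution, op by op:
  36 -> -36 -> -252 -> -257 -> 257
  37 -> -37 -> -259 -> -264 -> 264
  -44 -> 44 -> 308 -> 303 -> 303
  41 -> -41 -> -287 -> -292 -> 292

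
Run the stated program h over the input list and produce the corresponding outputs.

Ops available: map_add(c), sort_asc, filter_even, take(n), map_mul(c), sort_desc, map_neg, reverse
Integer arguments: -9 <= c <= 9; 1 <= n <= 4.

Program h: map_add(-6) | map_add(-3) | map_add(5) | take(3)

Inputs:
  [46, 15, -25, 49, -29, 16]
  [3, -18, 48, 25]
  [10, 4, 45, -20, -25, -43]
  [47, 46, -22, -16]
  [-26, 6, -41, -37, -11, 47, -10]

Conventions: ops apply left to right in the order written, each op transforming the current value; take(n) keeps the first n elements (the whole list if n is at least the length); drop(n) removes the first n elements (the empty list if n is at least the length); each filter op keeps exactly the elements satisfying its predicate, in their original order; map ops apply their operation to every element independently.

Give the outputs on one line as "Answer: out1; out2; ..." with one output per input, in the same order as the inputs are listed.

Execution, op by op:
  [46, 15, -25, 49, -29, 16] -> [40, 9, -31, 43, -35, 10] -> [37, 6, -34, 40, -38, 7] -> [42, 11, -29, 45, -33, 12] -> [42, 11, -29]
  [3, -18, 48, 25] -> [-3, -24, 42, 19] -> [-6, -27, 39, 16] -> [-1, -22, 44, 21] -> [-1, -22, 44]
  [10, 4, 45, -20, -25, -43] -> [4, -2, 39, -26, -31, -49] -> [1, -5, 36, -29, -34, -52] -> [6, 0, 41, -24, -29, -47] -> [6, 0, 41]
  [47, 46, -22, -16] -> [41, 40, -28, -22] -> [38, 37, -31, -25] -> [43, 42, -26, -20] -> [43, 42, -26]
  [-26, 6, -41, -37, -11, 47, -10] -> [-32, 0, -47, -43, -17, 41, -16] -> [-35, -3, -50, -46, -20, 38, -19] -> [-30, 2, -45, -41, -15, 43, -14] -> [-30, 2, -45]

[42, 11, -29]; [-1, -22, 44]; [6, 0, 41]; [43, 42, -26]; [-30, 2, -45]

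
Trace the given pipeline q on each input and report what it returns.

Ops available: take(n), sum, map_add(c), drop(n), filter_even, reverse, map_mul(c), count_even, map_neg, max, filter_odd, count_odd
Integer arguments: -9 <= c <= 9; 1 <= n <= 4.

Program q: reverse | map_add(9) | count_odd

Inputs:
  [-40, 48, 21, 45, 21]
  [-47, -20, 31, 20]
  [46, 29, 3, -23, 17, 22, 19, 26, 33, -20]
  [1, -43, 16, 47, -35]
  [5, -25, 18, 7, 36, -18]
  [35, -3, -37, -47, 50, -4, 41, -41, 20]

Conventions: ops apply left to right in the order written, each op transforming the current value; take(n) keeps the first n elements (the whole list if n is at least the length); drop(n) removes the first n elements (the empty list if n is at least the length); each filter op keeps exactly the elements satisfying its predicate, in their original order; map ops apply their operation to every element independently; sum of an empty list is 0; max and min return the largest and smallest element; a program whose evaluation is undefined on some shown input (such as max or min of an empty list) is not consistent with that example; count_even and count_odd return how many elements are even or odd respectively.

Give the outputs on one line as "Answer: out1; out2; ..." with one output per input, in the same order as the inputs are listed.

2; 2; 4; 1; 3; 3

Execution, op by op:
  [-40, 48, 21, 45, 21] -> [21, 45, 21, 48, -40] -> [30, 54, 30, 57, -31] -> 2
  [-47, -20, 31, 20] -> [20, 31, -20, -47] -> [29, 40, -11, -38] -> 2
  [46, 29, 3, -23, 17, 22, 19, 26, 33, -20] -> [-20, 33, 26, 19, 22, 17, -23, 3, 29, 46] -> [-11, 42, 35, 28, 31, 26, -14, 12, 38, 55] -> 4
  [1, -43, 16, 47, -35] -> [-35, 47, 16, -43, 1] -> [-26, 56, 25, -34, 10] -> 1
  [5, -25, 18, 7, 36, -18] -> [-18, 36, 7, 18, -25, 5] -> [-9, 45, 16, 27, -16, 14] -> 3
  [35, -3, -37, -47, 50, -4, 41, -41, 20] -> [20, -41, 41, -4, 50, -47, -37, -3, 35] -> [29, -32, 50, 5, 59, -38, -28, 6, 44] -> 3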